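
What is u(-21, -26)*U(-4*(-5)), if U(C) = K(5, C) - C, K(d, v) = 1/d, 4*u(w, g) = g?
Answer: 1287/10 ≈ 128.70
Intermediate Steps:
u(w, g) = g/4
U(C) = 1/5 - C
u(-21, -26)*U(-4*(-5)) = ((1/4)*(-26))*(1/5 - (-4)*(-5)) = -13*(1/5 - 1*20)/2 = -13*(1/5 - 20)/2 = -13/2*(-99/5) = 1287/10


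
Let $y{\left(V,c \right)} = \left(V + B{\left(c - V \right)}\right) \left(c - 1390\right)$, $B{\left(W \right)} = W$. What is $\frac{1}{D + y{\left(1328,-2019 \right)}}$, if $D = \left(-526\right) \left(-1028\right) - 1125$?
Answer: $\frac{1}{7422374} \approx 1.3473 \cdot 10^{-7}$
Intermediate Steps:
$y{\left(V,c \right)} = c \left(-1390 + c\right)$ ($y{\left(V,c \right)} = \left(V - \left(V - c\right)\right) \left(c - 1390\right) = c \left(-1390 + c\right)$)
$D = 539603$ ($D = 540728 - 1125 = 539603$)
$\frac{1}{D + y{\left(1328,-2019 \right)}} = \frac{1}{539603 - 2019 \left(-1390 - 2019\right)} = \frac{1}{539603 - -6882771} = \frac{1}{539603 + 6882771} = \frac{1}{7422374}$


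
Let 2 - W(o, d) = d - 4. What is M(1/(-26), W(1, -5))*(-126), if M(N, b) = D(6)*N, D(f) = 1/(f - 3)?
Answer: 21/13 ≈ 1.6154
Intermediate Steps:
W(o, d) = 6 - d (W(o, d) = 2 - (d - 4) = 2 - (-4 + d) = 2 + (4 - d) = 6 - d)
D(f) = 1/(-3 + f)
M(N, b) = N/3 (M(N, b) = N/(-3 + 6) = N/3)
M(1/(-26), W(1, -5))*(-126) = ((⅓)/(-26))*(-126) = ((⅓)*(-1/26))*(-126) = -1/78*(-126) = 21/13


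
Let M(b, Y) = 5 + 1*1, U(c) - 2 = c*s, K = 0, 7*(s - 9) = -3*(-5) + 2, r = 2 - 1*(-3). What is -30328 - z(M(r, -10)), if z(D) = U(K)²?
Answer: -30332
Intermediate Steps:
r = 5 (r = 2 + 3 = 5)
s = 80/7 (s = 9 + (-3*(-5) + 2)/7 = 9 + (15 + 2)/7 = 9 + (⅐)*17 = 9 + 17/7 = 80/7 ≈ 11.429)
U(c) = 2 + 80*c/7 (U(c) = 2 + c*(80/7) = 2 + 80*c/7)
M(b, Y) = 6 (M(b, Y) = 5 + 1 = 6)
z(D) = 4 (z(D) = (2 + (80/7)*0)² = (2 + 0)² = 2² = 4)
-30328 - z(M(r, -10)) = -30328 - 1*4 = -30328 - 4 = -30332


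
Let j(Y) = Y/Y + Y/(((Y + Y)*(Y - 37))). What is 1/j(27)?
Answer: 20/19 ≈ 1.0526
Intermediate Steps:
j(Y) = 1 + 1/(2*(-37 + Y)) (j(Y) = 1 + Y/(((2*Y)*(-37 + Y))) = 1 + Y/((2*Y*(-37 + Y))) = 1 + Y*(1/(2*Y*(-37 + Y))) = 1 + 1/(2*(-37 + Y)))
1/j(27) = 1/((-73/2 + 27)/(-37 + 27)) = 1/(-19/2/(-10)) = 1/(-⅒*(-19/2)) = 1/(19/20) = 20/19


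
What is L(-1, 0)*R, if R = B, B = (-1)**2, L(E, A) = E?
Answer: -1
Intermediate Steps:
B = 1
R = 1
L(-1, 0)*R = -1*1 = -1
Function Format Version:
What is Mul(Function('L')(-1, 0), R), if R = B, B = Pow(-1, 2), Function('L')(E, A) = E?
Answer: -1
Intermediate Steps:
B = 1
R = 1
Mul(Function('L')(-1, 0), R) = Mul(-1, 1) = -1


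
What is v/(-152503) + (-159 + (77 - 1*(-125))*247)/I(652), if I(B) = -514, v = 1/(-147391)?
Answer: -1117921927686141/11553470811922 ≈ -96.761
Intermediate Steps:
v = -1/147391 ≈ -6.7847e-6
v/(-152503) + (-159 + (77 - 1*(-125))*247)/I(652) = -1/147391/(-152503) + (-159 + (77 - 1*(-125))*247)/(-514) = -1/147391*(-1/152503) + (-159 + (77 + 125)*247)*(-1/514) = 1/22477569673 + (-159 + 202*247)*(-1/514) = 1/22477569673 + (-159 + 49894)*(-1/514) = 1/22477569673 + 49735*(-1/514) = 1/22477569673 - 49735/514 = -1117921927686141/11553470811922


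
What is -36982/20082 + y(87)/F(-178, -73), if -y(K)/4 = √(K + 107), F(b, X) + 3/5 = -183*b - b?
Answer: -18491/10041 - 20*√194/163757 ≈ -1.8433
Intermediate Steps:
F(b, X) = -⅗ - 184*b (F(b, X) = -⅗ + (-183*b - b) = -⅗ - 184*b)
y(K) = -4*√(107 + K) (y(K) = -4*√(K + 107) = -4*√(107 + K))
-36982/20082 + y(87)/F(-178, -73) = -36982/20082 + (-4*√(107 + 87))/(-⅗ - 184*(-178)) = -36982*1/20082 + (-4*√194)/(-⅗ + 32752) = -18491/10041 + (-4*√194)/(163757/5) = -18491/10041 - 4*√194*(5/163757) = -18491/10041 - 20*√194/163757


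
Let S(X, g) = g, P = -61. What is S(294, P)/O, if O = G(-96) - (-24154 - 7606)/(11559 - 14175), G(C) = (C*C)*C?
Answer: 19947/289312642 ≈ 6.8946e-5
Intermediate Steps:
G(C) = C³ (G(C) = C²*C = C³)
O = -289312642/327 (O = (-96)³ - (-24154 - 7606)/(11559 - 14175) = -884736 - (-31760)/(-2616) = -884736 - (-31760)*(-1)/2616 = -884736 - 1*3970/327 = -884736 - 3970/327 = -289312642/327 ≈ -8.8475e+5)
S(294, P)/O = -61/(-289312642/327) = -61*(-327/289312642) = 19947/289312642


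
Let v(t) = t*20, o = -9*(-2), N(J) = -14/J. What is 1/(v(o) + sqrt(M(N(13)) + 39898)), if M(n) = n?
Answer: 234/58307 - sqrt(1685645)/583070 ≈ 0.0017865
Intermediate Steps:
o = 18
v(t) = 20*t
1/(v(o) + sqrt(M(N(13)) + 39898)) = 1/(20*18 + sqrt(-14/13 + 39898)) = 1/(360 + sqrt(-14*1/13 + 39898)) = 1/(360 + sqrt(-14/13 + 39898)) = 1/(360 + sqrt(518660/13)) = 1/(360 + 2*sqrt(1685645)/13)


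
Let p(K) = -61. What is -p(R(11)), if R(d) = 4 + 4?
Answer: 61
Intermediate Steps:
R(d) = 8
-p(R(11)) = -1*(-61) = 61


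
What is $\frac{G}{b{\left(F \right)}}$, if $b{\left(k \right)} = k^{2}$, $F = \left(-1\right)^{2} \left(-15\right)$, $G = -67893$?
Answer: $- \frac{22631}{75} \approx -301.75$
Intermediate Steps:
$F = -15$ ($F = 1 \left(-15\right) = -15$)
$\frac{G}{b{\left(F \right)}} = - \frac{67893}{\left(-15\right)^{2}} = - \frac{67893}{225} = \left(-67893\right) \frac{1}{225} = - \frac{22631}{75}$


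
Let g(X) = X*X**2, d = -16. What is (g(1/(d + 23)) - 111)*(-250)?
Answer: 9518000/343 ≈ 27749.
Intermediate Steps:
g(X) = X**3
(g(1/(d + 23)) - 111)*(-250) = ((1/(-16 + 23))**3 - 111)*(-250) = ((1/7)**3 - 111)*(-250) = (1/343 - 111)*(-250) = -38072/343*(-250) = 9518000/343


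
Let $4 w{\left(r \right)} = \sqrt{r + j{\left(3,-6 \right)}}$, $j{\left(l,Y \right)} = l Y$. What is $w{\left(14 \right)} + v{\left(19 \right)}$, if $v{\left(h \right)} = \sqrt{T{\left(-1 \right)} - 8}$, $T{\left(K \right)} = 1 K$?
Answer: $\frac{7 i}{2} \approx 3.5 i$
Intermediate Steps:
$T{\left(K \right)} = K$
$v{\left(h \right)} = 3 i$ ($v{\left(h \right)} = \sqrt{-1 - 8} = \sqrt{-9} = 3 i$)
$j{\left(l,Y \right)} = Y l$
$w{\left(r \right)} = \frac{\sqrt{-18 + r}}{4}$ ($w{\left(r \right)} = \frac{\sqrt{r - 18}}{4} = \frac{\sqrt{-18 + r}}{4}$)
$w{\left(14 \right)} + v{\left(19 \right)} = \frac{\sqrt{-18 + 14}}{4} + 3 i = \frac{\sqrt{-4}}{4} + 3 i = \frac{2 i}{4} + 3 i = \frac{i}{2} + 3 i = \frac{7 i}{2}$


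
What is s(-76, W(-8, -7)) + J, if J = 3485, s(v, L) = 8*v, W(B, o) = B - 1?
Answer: 2877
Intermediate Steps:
W(B, o) = -1 + B
s(-76, W(-8, -7)) + J = 8*(-76) + 3485 = -608 + 3485 = 2877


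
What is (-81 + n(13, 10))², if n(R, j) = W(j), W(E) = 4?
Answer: 5929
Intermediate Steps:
n(R, j) = 4
(-81 + n(13, 10))² = (-81 + 4)² = (-77)² = 5929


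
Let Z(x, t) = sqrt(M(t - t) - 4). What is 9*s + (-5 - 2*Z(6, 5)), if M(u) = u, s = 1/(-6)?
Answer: -13/2 - 4*I ≈ -6.5 - 4.0*I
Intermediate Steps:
s = -1/6 ≈ -0.16667
Z(x, t) = 2*I (Z(x, t) = sqrt((t - t) - 4) = sqrt(0 - 4) = sqrt(-4) = 2*I)
9*s + (-5 - 2*Z(6, 5)) = 9*(-1/6) + (-5 - 4*I) = -3/2 + (-5 - 4*I) = -13/2 - 4*I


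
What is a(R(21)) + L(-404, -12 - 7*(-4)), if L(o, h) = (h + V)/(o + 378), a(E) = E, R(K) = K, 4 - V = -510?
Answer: 8/13 ≈ 0.61539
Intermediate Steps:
V = 514 (V = 4 - 1*(-510) = 4 + 510 = 514)
L(o, h) = (514 + h)/(378 + o) (L(o, h) = (h + 514)/(o + 378) = (514 + h)/(378 + o))
a(R(21)) + L(-404, -12 - 7*(-4)) = 21 + (514 + (-12 - 7*(-4)))/(378 - 404) = 21 + (514 + (-12 + 28))/(-26) = 21 - (514 + 16)/26 = 21 - 1/26*530 = 21 - 265/13 = 8/13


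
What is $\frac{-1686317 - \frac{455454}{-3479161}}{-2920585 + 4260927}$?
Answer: $- \frac{5866967884583}{4663265613062} \approx -1.2581$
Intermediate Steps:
$\frac{-1686317 - \frac{455454}{-3479161}}{-2920585 + 4260927} = \frac{-1686317 - - \frac{455454}{3479161}}{1340342} = \left(-1686317 + \frac{455454}{3479161}\right) \frac{1}{1340342} = \left(- \frac{5866967884583}{3479161}\right) \frac{1}{1340342} = - \frac{5866967884583}{4663265613062}$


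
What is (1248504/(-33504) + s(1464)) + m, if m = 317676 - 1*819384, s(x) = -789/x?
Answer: -85453331245/170312 ≈ -5.0175e+5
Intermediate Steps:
m = -501708 (m = 317676 - 819384 = -501708)
(1248504/(-33504) + s(1464)) + m = (1248504/(-33504) - 789/1464) - 501708 = (1248504*(-1/33504) - 789*1/1464) - 501708 = (-52021/1396 - 263/488) - 501708 = -6438349/170312 - 501708 = -85453331245/170312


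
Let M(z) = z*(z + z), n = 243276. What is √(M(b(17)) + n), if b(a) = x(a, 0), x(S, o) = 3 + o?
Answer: √243294 ≈ 493.25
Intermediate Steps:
b(a) = 3 (b(a) = 3 + 0 = 3)
M(z) = 2*z² (M(z) = z*(2*z) = 2*z²)
√(M(b(17)) + n) = √(2*3² + 243276) = √(2*9 + 243276) = √(18 + 243276) = √243294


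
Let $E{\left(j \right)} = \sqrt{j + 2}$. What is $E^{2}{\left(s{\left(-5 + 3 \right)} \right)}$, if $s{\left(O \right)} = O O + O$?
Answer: $4$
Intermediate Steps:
$s{\left(O \right)} = O + O^{2}$ ($s{\left(O \right)} = O^{2} + O = O + O^{2}$)
$E{\left(j \right)} = \sqrt{2 + j}$
$E^{2}{\left(s{\left(-5 + 3 \right)} \right)} = \left(\sqrt{2 + \left(-5 + 3\right) \left(1 + \left(-5 + 3\right)\right)}\right)^{2} = \left(\sqrt{2 - 2 \left(1 - 2\right)}\right)^{2} = \left(\sqrt{2 - -2}\right)^{2} = \left(\sqrt{2 + 2}\right)^{2} = \left(\sqrt{4}\right)^{2} = 2^{2} = 4$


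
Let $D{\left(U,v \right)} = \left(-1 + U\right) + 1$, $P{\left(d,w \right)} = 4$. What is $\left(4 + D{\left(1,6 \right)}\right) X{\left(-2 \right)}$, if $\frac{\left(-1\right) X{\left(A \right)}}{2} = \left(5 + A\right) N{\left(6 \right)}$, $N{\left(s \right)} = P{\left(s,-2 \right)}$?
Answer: $-120$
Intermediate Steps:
$N{\left(s \right)} = 4$
$D{\left(U,v \right)} = U$
$X{\left(A \right)} = -40 - 8 A$ ($X{\left(A \right)} = - 2 \left(5 + A\right) 4 = - 2 \left(20 + 4 A\right) = -40 - 8 A$)
$\left(4 + D{\left(1,6 \right)}\right) X{\left(-2 \right)} = \left(4 + 1\right) \left(-40 - -16\right) = 5 \left(-40 + 16\right) = 5 \left(-24\right) = -120$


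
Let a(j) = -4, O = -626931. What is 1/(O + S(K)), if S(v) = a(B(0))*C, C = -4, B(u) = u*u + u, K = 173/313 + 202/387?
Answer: -1/626915 ≈ -1.5951e-6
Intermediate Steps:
K = 130177/121131 (K = 173*(1/313) + 202*(1/387) = 173/313 + 202/387 = 130177/121131 ≈ 1.0747)
B(u) = u + u² (B(u) = u² + u = u + u²)
S(v) = 16 (S(v) = -4*(-4) = 16)
1/(O + S(K)) = 1/(-626931 + 16) = 1/(-626915) = -1/626915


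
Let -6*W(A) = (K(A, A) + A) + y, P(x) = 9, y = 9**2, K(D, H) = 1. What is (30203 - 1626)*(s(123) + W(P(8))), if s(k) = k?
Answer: 18489319/6 ≈ 3.0816e+6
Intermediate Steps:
y = 81
W(A) = -41/3 - A/6 (W(A) = -((1 + A) + 81)/6 = -(82 + A)/6 = -41/3 - A/6)
(30203 - 1626)*(s(123) + W(P(8))) = (30203 - 1626)*(123 + (-41/3 - 1/6*9)) = 28577*(123 + (-41/3 - 3/2)) = 28577*(123 - 91/6) = 28577*(647/6) = 18489319/6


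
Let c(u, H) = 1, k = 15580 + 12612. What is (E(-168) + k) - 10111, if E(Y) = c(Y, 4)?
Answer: 18082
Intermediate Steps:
k = 28192
E(Y) = 1
(E(-168) + k) - 10111 = (1 + 28192) - 10111 = 28193 - 10111 = 18082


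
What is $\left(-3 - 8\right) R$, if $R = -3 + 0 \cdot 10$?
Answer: $33$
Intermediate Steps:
$R = -3$ ($R = -3 + 0 = -3$)
$\left(-3 - 8\right) R = \left(-3 - 8\right) \left(-3\right) = \left(-11\right) \left(-3\right) = 33$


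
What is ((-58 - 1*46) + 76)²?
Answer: 784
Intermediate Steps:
((-58 - 1*46) + 76)² = ((-58 - 46) + 76)² = (-104 + 76)² = (-28)² = 784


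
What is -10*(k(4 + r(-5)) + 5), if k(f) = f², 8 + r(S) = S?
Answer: -860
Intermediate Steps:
r(S) = -8 + S
-10*(k(4 + r(-5)) + 5) = -10*((4 + (-8 - 5))² + 5) = -10*((4 - 13)² + 5) = -10*((-9)² + 5) = -10*(81 + 5) = -10*86 = -860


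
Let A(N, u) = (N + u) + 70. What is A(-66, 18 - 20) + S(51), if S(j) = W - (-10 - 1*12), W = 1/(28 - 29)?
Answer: 23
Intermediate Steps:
A(N, u) = 70 + N + u
W = -1 (W = 1/(-1) = -1)
S(j) = 21 (S(j) = -1 - (-10 - 1*12) = -1 - (-10 - 12) = -1 - 1*(-22) = -1 + 22 = 21)
A(-66, 18 - 20) + S(51) = (70 - 66 + (18 - 20)) + 21 = (70 - 66 - 2) + 21 = 2 + 21 = 23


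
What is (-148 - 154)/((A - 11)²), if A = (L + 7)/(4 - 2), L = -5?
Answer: -151/50 ≈ -3.0200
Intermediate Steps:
A = 1 (A = (-5 + 7)/(4 - 2) = 2/2 = 2*(½) = 1)
(-148 - 154)/((A - 11)²) = (-148 - 154)/((1 - 11)²) = -302/((-10)²) = -302/100 = -302*1/100 = -151/50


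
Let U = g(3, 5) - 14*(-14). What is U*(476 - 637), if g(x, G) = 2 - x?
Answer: -31395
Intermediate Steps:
U = 195 (U = (2 - 1*3) - 14*(-14) = (2 - 3) + 196 = -1 + 196 = 195)
U*(476 - 637) = 195*(476 - 637) = 195*(-161) = -31395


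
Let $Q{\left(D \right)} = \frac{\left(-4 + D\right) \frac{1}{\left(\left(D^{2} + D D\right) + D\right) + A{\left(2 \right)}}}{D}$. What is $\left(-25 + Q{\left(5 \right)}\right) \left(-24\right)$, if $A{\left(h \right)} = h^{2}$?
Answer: $\frac{176976}{295} \approx 599.92$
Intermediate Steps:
$Q{\left(D \right)} = \frac{-4 + D}{D \left(4 + D + 2 D^{2}\right)}$ ($Q{\left(D \right)} = \frac{\left(-4 + D\right) \frac{1}{\left(\left(D^{2} + D D\right) + D\right) + 2^{2}}}{D} = \frac{\left(-4 + D\right) \frac{1}{\left(\left(D^{2} + D^{2}\right) + D\right) + 4}}{D} = \frac{\left(-4 + D\right) \frac{1}{\left(2 D^{2} + D\right) + 4}}{D} = \frac{\left(-4 + D\right) \frac{1}{\left(D + 2 D^{2}\right) + 4}}{D} = \frac{\left(-4 + D\right) \frac{1}{4 + D + 2 D^{2}}}{D} = \frac{\frac{1}{4 + D + 2 D^{2}} \left(-4 + D\right)}{D} = \frac{-4 + D}{D \left(4 + D + 2 D^{2}\right)}$)
$\left(-25 + Q{\left(5 \right)}\right) \left(-24\right) = \left(-25 + \frac{-4 + 5}{5 \left(4 + 5 + 2 \cdot 5^{2}\right)}\right) \left(-24\right) = \left(-25 + \frac{1}{5} \frac{1}{4 + 5 + 2 \cdot 25} \cdot 1\right) \left(-24\right) = \left(-25 + \frac{1}{5} \frac{1}{4 + 5 + 50} \cdot 1\right) \left(-24\right) = \left(-25 + \frac{1}{5} \cdot \frac{1}{59} \cdot 1\right) \left(-24\right) = \left(-25 + \frac{1}{295}\right) \left(-24\right) = \left(- \frac{7374}{295}\right) \left(-24\right) = \frac{176976}{295}$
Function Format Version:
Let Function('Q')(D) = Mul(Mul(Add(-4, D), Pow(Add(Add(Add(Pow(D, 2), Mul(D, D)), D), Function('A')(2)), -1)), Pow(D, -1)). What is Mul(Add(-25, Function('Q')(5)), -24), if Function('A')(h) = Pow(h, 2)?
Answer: Rational(176976, 295) ≈ 599.92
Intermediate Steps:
Function('Q')(D) = Mul(Pow(D, -1), Pow(Add(4, D, Mul(2, Pow(D, 2))), -1), Add(-4, D)) (Function('Q')(D) = Mul(Mul(Add(-4, D), Pow(Add(Add(Add(Pow(D, 2), Mul(D, D)), D), Pow(2, 2)), -1)), Pow(D, -1)) = Mul(Mul(Add(-4, D), Pow(Add(Add(Add(Pow(D, 2), Pow(D, 2)), D), 4), -1)), Pow(D, -1)) = Mul(Mul(Add(-4, D), Pow(Add(Add(Mul(2, Pow(D, 2)), D), 4), -1)), Pow(D, -1)) = Mul(Mul(Add(-4, D), Pow(Add(Add(D, Mul(2, Pow(D, 2))), 4), -1)), Pow(D, -1)) = Mul(Mul(Add(-4, D), Pow(Add(4, D, Mul(2, Pow(D, 2))), -1)), Pow(D, -1)) = Mul(Mul(Pow(Add(4, D, Mul(2, Pow(D, 2))), -1), Add(-4, D)), Pow(D, -1)) = Mul(Pow(D, -1), Pow(Add(4, D, Mul(2, Pow(D, 2))), -1), Add(-4, D)))
Mul(Add(-25, Function('Q')(5)), -24) = Mul(Add(-25, Mul(Pow(5, -1), Pow(Add(4, 5, Mul(2, Pow(5, 2))), -1), Add(-4, 5))), -24) = Mul(Add(-25, Mul(Rational(1, 5), Pow(Add(4, 5, Mul(2, 25)), -1), 1)), -24) = Mul(Add(-25, Mul(Rational(1, 5), Pow(Add(4, 5, 50), -1), 1)), -24) = Mul(Add(-25, Mul(Rational(1, 5), Pow(59, -1), 1)), -24) = Mul(Add(-25, Mul(Rational(1, 5), Rational(1, 59), 1)), -24) = Mul(Add(-25, Rational(1, 295)), -24) = Mul(Rational(-7374, 295), -24) = Rational(176976, 295)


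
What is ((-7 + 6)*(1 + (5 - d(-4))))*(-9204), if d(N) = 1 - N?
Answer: 9204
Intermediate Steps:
((-7 + 6)*(1 + (5 - d(-4))))*(-9204) = ((-7 + 6)*(1 + (5 - (1 - 1*(-4)))))*(-9204) = -(1 + (5 - (1 + 4)))*(-9204) = -(1 + (5 - 1*5))*(-9204) = -(1 + (5 - 5))*(-9204) = -(1 + 0)*(-9204) = -1*1*(-9204) = -1*(-9204) = 9204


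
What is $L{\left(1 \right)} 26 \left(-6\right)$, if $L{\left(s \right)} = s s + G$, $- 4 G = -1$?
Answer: $-195$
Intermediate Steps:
$G = \frac{1}{4}$ ($G = \left(- \frac{1}{4}\right) \left(-1\right) = \frac{1}{4} \approx 0.25$)
$L{\left(s \right)} = \frac{1}{4} + s^{2}$ ($L{\left(s \right)} = s s + \frac{1}{4} = s^{2} + \frac{1}{4} = \frac{1}{4} + s^{2}$)
$L{\left(1 \right)} 26 \left(-6\right) = \left(\frac{1}{4} + 1^{2}\right) 26 \left(-6\right) = \left(\frac{1}{4} + 1\right) 26 \left(-6\right) = \frac{5}{4} \cdot 26 \left(-6\right) = \frac{65}{2} \left(-6\right) = -195$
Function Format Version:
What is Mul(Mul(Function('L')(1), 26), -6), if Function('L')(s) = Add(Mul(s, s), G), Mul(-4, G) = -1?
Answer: -195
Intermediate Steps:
G = Rational(1, 4) (G = Mul(Rational(-1, 4), -1) = Rational(1, 4) ≈ 0.25000)
Function('L')(s) = Add(Rational(1, 4), Pow(s, 2)) (Function('L')(s) = Add(Mul(s, s), Rational(1, 4)) = Add(Pow(s, 2), Rational(1, 4)) = Add(Rational(1, 4), Pow(s, 2)))
Mul(Mul(Function('L')(1), 26), -6) = Mul(Mul(Add(Rational(1, 4), Pow(1, 2)), 26), -6) = Mul(Mul(Add(Rational(1, 4), 1), 26), -6) = Mul(Mul(Rational(5, 4), 26), -6) = Mul(Rational(65, 2), -6) = -195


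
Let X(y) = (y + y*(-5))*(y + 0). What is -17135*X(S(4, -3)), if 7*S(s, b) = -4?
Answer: 1096640/49 ≈ 22380.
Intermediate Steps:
S(s, b) = -4/7 (S(s, b) = (⅐)*(-4) = -4/7)
X(y) = -4*y² (X(y) = (y - 5*y)*y = (-4*y)*y = -4*y²)
-17135*X(S(4, -3)) = -(-68540)*(-4/7)² = -(-68540)*16/49 = -17135*(-64/49) = 1096640/49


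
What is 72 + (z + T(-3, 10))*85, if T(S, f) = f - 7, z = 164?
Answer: 14267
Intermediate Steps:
T(S, f) = -7 + f
72 + (z + T(-3, 10))*85 = 72 + (164 + (-7 + 10))*85 = 72 + (164 + 3)*85 = 72 + 167*85 = 72 + 14195 = 14267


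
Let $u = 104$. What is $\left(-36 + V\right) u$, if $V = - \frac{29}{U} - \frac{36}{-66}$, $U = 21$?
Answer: $- \frac{884936}{231} \approx -3830.9$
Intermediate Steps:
$V = - \frac{193}{231}$ ($V = - \frac{29}{21} - \frac{36}{-66} = \left(-29\right) \frac{1}{21} - - \frac{6}{11} = - \frac{29}{21} + \frac{6}{11} = - \frac{193}{231} \approx -0.8355$)
$\left(-36 + V\right) u = \left(-36 - \frac{193}{231}\right) 104 = \left(- \frac{8509}{231}\right) 104 = - \frac{884936}{231}$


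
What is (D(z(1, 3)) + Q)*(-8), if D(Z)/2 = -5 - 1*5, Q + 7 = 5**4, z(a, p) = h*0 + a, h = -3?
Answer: -4784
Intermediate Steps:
z(a, p) = a (z(a, p) = -3*0 + a = 0 + a = a)
Q = 618 (Q = -7 + 5**4 = -7 + 625 = 618)
D(Z) = -20 (D(Z) = 2*(-5 - 1*5) = 2*(-5 - 5) = 2*(-10) = -20)
(D(z(1, 3)) + Q)*(-8) = (-20 + 618)*(-8) = 598*(-8) = -4784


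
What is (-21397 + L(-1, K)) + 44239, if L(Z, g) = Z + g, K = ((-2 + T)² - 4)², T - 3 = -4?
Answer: 22866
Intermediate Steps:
T = -1 (T = 3 - 4 = -1)
K = 25 (K = ((-2 - 1)² - 4)² = ((-3)² - 4)² = (9 - 4)² = 5² = 25)
(-21397 + L(-1, K)) + 44239 = (-21397 + (-1 + 25)) + 44239 = (-21397 + 24) + 44239 = -21373 + 44239 = 22866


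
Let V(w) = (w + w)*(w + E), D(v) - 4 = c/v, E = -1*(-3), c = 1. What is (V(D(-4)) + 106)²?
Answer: 1570009/64 ≈ 24531.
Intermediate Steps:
E = 3
D(v) = 4 + 1/v
V(w) = 2*w*(3 + w) (V(w) = (w + w)*(w + 3) = (2*w)*(3 + w) = 2*w*(3 + w))
(V(D(-4)) + 106)² = (2*(4 + 1/(-4))*(3 + (4 + 1/(-4))) + 106)² = (2*(4 - ¼)*(3 + (4 - ¼)) + 106)² = (2*(15/4)*(3 + 15/4) + 106)² = (2*(15/4)*(27/4) + 106)² = (405/8 + 106)² = (1253/8)² = 1570009/64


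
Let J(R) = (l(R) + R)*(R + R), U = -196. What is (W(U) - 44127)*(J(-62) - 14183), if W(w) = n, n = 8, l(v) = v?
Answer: -52633967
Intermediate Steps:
W(w) = 8
J(R) = 4*R**2 (J(R) = (R + R)*(R + R) = (2*R)*(2*R) = 4*R**2)
(W(U) - 44127)*(J(-62) - 14183) = (8 - 44127)*(4*(-62)**2 - 14183) = -44119*(4*3844 - 14183) = -44119*(15376 - 14183) = -44119*1193 = -52633967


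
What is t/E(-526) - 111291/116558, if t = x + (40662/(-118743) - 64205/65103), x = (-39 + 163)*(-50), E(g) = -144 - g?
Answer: -493032062588944388/28683571261725627 ≈ -17.189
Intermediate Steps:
x = -6200 (x = 124*(-50) = -6200)
t = -15979843130767/2576841843 (t = -6200 + (40662/(-118743) - 64205/65103) = -6200 + (40662*(-1/118743) - 64205*1/65103) = -6200 + (-13554/39581 - 64205/65103) = -6200 - 3423704167/2576841843 = -15979843130767/2576841843 ≈ -6201.3)
t/E(-526) - 111291/116558 = -15979843130767/(2576841843*(-144 - 1*(-526))) - 111291/116558 = -15979843130767/(2576841843*(-144 + 526)) - 111291*1/116558 = -15979843130767/2576841843/382 - 111291/116558 = -15979843130767/2576841843*1/382 - 111291/116558 = -15979843130767/984353584026 - 111291/116558 = -493032062588944388/28683571261725627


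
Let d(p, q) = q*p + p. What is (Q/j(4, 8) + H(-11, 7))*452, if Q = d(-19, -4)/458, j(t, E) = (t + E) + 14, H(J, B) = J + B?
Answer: -5375975/2977 ≈ -1805.8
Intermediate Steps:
d(p, q) = p + p*q (d(p, q) = p*q + p = p + p*q)
H(J, B) = B + J
j(t, E) = 14 + E + t (j(t, E) = (E + t) + 14 = 14 + E + t)
Q = 57/458 (Q = -19*(1 - 4)/458 = -19*(-3)*(1/458) = 57*(1/458) = 57/458 ≈ 0.12445)
(Q/j(4, 8) + H(-11, 7))*452 = (57/(458*(14 + 8 + 4)) + (7 - 11))*452 = ((57/458)/26 - 4)*452 = ((57/458)*(1/26) - 4)*452 = (57/11908 - 4)*452 = -47575/11908*452 = -5375975/2977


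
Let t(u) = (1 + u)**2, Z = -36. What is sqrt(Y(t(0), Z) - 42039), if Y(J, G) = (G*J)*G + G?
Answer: 3*I*sqrt(4531) ≈ 201.94*I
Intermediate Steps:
Y(J, G) = G + J*G**2 (Y(J, G) = J*G**2 + G = G + J*G**2)
sqrt(Y(t(0), Z) - 42039) = sqrt(-36*(1 - 36*(1 + 0)**2) - 42039) = sqrt(-36*(1 - 36*1**2) - 42039) = sqrt(-36*(1 - 36*1) - 42039) = sqrt(-36*(1 - 36) - 42039) = sqrt(-36*(-35) - 42039) = sqrt(1260 - 42039) = sqrt(-40779) = 3*I*sqrt(4531)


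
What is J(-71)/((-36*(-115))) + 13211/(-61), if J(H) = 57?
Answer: -18230021/84180 ≈ -216.56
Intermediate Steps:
J(-71)/((-36*(-115))) + 13211/(-61) = 57/((-36*(-115))) + 13211/(-61) = 57/4140 + 13211*(-1/61) = 57*(1/4140) - 13211/61 = 19/1380 - 13211/61 = -18230021/84180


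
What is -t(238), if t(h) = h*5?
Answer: -1190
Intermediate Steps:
t(h) = 5*h
-t(238) = -5*238 = -1*1190 = -1190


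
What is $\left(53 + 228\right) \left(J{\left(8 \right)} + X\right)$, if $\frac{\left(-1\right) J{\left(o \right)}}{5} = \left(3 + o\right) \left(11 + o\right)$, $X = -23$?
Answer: $-300108$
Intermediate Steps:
$J{\left(o \right)} = - 5 \left(3 + o\right) \left(11 + o\right)$
$\left(53 + 228\right) \left(J{\left(8 \right)} + X\right) = \left(53 + 228\right) \left(\left(-165 - 560 - 5 \cdot 8^{2}\right) - 23\right) = 281 \left(\left(-165 - 560 - 320\right) - 23\right) = 281 \left(-1045 - 23\right) = 281 \left(-1068\right) = -300108$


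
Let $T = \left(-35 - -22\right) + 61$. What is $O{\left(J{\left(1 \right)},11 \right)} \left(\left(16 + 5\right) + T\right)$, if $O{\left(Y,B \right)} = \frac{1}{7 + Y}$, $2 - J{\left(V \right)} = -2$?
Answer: $\frac{69}{11} \approx 6.2727$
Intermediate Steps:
$J{\left(V \right)} = 4$ ($J{\left(V \right)} = 2 - -2 = 2 + 2 = 4$)
$T = 48$ ($T = \left(-35 + 22\right) + 61 = -13 + 61 = 48$)
$O{\left(J{\left(1 \right)},11 \right)} \left(\left(16 + 5\right) + T\right) = \frac{\left(16 + 5\right) + 48}{7 + 4} = \frac{21 + 48}{11} = \frac{1}{11} \cdot 69 = \frac{69}{11}$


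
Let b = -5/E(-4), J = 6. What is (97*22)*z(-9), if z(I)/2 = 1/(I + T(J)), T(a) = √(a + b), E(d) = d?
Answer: -153648/295 - 8536*√29/295 ≈ -676.66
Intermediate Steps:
b = 5/4 (b = -5/(-4) = -5*(-¼) = 5/4 ≈ 1.2500)
T(a) = √(5/4 + a) (T(a) = √(a + 5/4) = √(5/4 + a))
z(I) = 2/(I + √29/2) (z(I) = 2/(I + √(5 + 4*6)/2) = 2/(I + √(5 + 24)/2) = 2/(I + √29/2))
(97*22)*z(-9) = (97*22)*(4/(√29 + 2*(-9))) = 2134*(4/(√29 - 18)) = 2134*(4/(-18 + √29)) = 8536/(-18 + √29)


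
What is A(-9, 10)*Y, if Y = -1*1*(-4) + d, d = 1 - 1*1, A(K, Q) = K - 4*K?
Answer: 108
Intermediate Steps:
A(K, Q) = -3*K
d = 0 (d = 1 - 1 = 0)
Y = 4 (Y = -1*1*(-4) + 0 = -1*(-4) + 0 = 4 + 0 = 4)
A(-9, 10)*Y = -3*(-9)*4 = 27*4 = 108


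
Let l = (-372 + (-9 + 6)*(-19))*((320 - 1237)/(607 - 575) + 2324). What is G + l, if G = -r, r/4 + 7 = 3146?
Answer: -23538857/32 ≈ -7.3559e+5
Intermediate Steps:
r = 12556 (r = -28 + 4*3146 = -28 + 12584 = 12556)
l = -23137065/32 (l = (-372 - 3*(-19))*(-917/32 + 2324) = (-372 + 57)*(-917*1/32 + 2324) = -315*(-917/32 + 2324) = -315*73451/32 = -23137065/32 ≈ -7.2303e+5)
G = -12556 (G = -1*12556 = -12556)
G + l = -12556 - 23137065/32 = -23538857/32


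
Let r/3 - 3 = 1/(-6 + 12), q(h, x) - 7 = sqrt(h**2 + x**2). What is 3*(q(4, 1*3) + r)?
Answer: 129/2 ≈ 64.500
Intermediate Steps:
q(h, x) = 7 + sqrt(h**2 + x**2)
r = 19/2 (r = 9 + 3/(-6 + 12) = 9 + 3/6 = 9 + 3*(1/6) = 9 + 1/2 = 19/2 ≈ 9.5000)
3*(q(4, 1*3) + r) = 3*((7 + sqrt(4**2 + (1*3)**2)) + 19/2) = 3*((7 + sqrt(16 + 3**2)) + 19/2) = 3*((7 + sqrt(16 + 9)) + 19/2) = 3*((7 + sqrt(25)) + 19/2) = 3*((7 + 5) + 19/2) = 3*(12 + 19/2) = 3*(43/2) = 129/2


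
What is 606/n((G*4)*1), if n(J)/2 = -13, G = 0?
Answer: -303/13 ≈ -23.308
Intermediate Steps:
n(J) = -26 (n(J) = 2*(-13) = -26)
606/n((G*4)*1) = 606/(-26) = 606*(-1/26) = -303/13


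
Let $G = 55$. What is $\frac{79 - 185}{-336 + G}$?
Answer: $\frac{106}{281} \approx 0.37722$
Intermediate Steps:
$\frac{79 - 185}{-336 + G} = \frac{79 - 185}{-336 + 55} = - \frac{106}{-281} = \left(-106\right) \left(- \frac{1}{281}\right) = \frac{106}{281}$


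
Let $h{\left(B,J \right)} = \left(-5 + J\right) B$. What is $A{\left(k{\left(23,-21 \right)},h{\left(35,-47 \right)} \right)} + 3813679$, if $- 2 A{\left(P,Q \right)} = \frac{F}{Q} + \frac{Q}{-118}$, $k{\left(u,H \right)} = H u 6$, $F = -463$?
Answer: $\frac{819024018523}{214760} \approx 3.8137 \cdot 10^{6}$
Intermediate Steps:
$h{\left(B,J \right)} = B \left(-5 + J\right)$
$k{\left(u,H \right)} = 6 H u$
$A{\left(P,Q \right)} = \frac{Q}{236} + \frac{463}{2 Q}$ ($A{\left(P,Q \right)} = - \frac{- \frac{463}{Q} + \frac{Q}{-118}}{2} = - \frac{- \frac{463}{Q} + Q \left(- \frac{1}{118}\right)}{2} = - \frac{- \frac{463}{Q} - \frac{Q}{118}}{2} = \frac{Q}{236} + \frac{463}{2 Q}$)
$A{\left(k{\left(23,-21 \right)},h{\left(35,-47 \right)} \right)} + 3813679 = \frac{54634 + \left(35 \left(-5 - 47\right)\right)^{2}}{236 \cdot 35 \left(-5 - 47\right)} + 3813679 = \frac{54634 + \left(35 \left(-52\right)\right)^{2}}{236 \cdot 35 \left(-52\right)} + 3813679 = \frac{54634 + \left(-1820\right)^{2}}{236 \left(-1820\right)} + 3813679 = \frac{1}{236} \left(- \frac{1}{1820}\right) \left(54634 + 3312400\right) + 3813679 = \frac{1}{236} \left(- \frac{1}{1820}\right) 3367034 + 3813679 = - \frac{1683517}{214760} + 3813679 = \frac{819024018523}{214760}$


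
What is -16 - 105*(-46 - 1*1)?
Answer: 4919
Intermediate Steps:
-16 - 105*(-46 - 1*1) = -16 - 105*(-46 - 1) = -16 - 105*(-47) = -16 + 4935 = 4919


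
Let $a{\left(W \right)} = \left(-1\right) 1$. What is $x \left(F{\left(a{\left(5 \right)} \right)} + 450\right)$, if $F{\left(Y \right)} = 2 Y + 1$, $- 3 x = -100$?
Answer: $\frac{44900}{3} \approx 14967.0$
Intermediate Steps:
$a{\left(W \right)} = -1$
$x = \frac{100}{3}$ ($x = \left(- \frac{1}{3}\right) \left(-100\right) = \frac{100}{3} \approx 33.333$)
$F{\left(Y \right)} = 1 + 2 Y$
$x \left(F{\left(a{\left(5 \right)} \right)} + 450\right) = \frac{100 \left(\left(1 + 2 \left(-1\right)\right) + 450\right)}{3} = \frac{100 \left(\left(1 - 2\right) + 450\right)}{3} = \frac{100 \left(-1 + 450\right)}{3} = \frac{100}{3} \cdot 449 = \frac{44900}{3}$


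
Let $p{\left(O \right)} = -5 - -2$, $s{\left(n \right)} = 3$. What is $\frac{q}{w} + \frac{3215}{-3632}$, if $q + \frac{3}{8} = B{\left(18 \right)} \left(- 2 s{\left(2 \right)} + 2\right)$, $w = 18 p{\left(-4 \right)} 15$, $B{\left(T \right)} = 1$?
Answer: $- \frac{129413}{147096} \approx -0.87979$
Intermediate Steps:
$p{\left(O \right)} = -3$ ($p{\left(O \right)} = -5 + 2 = -3$)
$w = -810$ ($w = 18 \left(-3\right) 15 = \left(-54\right) 15 = -810$)
$q = - \frac{35}{8}$ ($q = - \frac{3}{8} + 1 \left(\left(-2\right) 3 + 2\right) = - \frac{3}{8} + 1 \left(-6 + 2\right) = - \frac{3}{8} + 1 \left(-4\right) = - \frac{3}{8} - 4 = - \frac{35}{8} \approx -4.375$)
$\frac{q}{w} + \frac{3215}{-3632} = - \frac{35}{8 \left(-810\right)} + \frac{3215}{-3632} = \left(- \frac{35}{8}\right) \left(- \frac{1}{810}\right) + 3215 \left(- \frac{1}{3632}\right) = \frac{7}{1296} - \frac{3215}{3632} = - \frac{129413}{147096}$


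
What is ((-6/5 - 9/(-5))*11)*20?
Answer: 132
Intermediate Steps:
((-6/5 - 9/(-5))*11)*20 = ((-6*1/5 - 9*(-1/5))*11)*20 = ((-6/5 + 9/5)*11)*20 = ((3/5)*11)*20 = (33/5)*20 = 132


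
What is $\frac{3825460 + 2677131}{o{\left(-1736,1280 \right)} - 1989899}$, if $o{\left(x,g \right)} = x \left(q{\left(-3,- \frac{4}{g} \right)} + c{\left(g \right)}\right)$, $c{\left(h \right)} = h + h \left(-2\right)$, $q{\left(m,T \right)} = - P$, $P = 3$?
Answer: $\frac{6502591}{237389} \approx 27.392$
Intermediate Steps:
$q{\left(m,T \right)} = -3$ ($q{\left(m,T \right)} = \left(-1\right) 3 = -3$)
$c{\left(h \right)} = - h$ ($c{\left(h \right)} = h - 2 h = - h$)
$o{\left(x,g \right)} = x \left(-3 - g\right)$
$\frac{3825460 + 2677131}{o{\left(-1736,1280 \right)} - 1989899} = \frac{3825460 + 2677131}{\left(-1\right) \left(-1736\right) \left(3 + 1280\right) - 1989899} = \frac{6502591}{\left(-1\right) \left(-1736\right) 1283 - 1989899} = \frac{6502591}{2227288 - 1989899} = \frac{6502591}{237389}$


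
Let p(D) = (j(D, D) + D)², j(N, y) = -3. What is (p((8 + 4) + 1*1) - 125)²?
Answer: 625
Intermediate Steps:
p(D) = (-3 + D)²
(p((8 + 4) + 1*1) - 125)² = ((-3 + ((8 + 4) + 1*1))² - 125)² = ((-3 + (12 + 1))² - 125)² = ((-3 + 13)² - 125)² = (10² - 125)² = (100 - 125)² = (-25)² = 625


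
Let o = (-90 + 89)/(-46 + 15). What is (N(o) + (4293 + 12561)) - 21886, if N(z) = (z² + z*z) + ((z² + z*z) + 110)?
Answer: -4730038/961 ≈ -4922.0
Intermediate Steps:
o = 1/31 (o = -1/(-31) = -1*(-1/31) = 1/31 ≈ 0.032258)
N(z) = 110 + 4*z² (N(z) = (z² + z²) + ((z² + z²) + 110) = 2*z² + (2*z² + 110) = 2*z² + (110 + 2*z²) = 110 + 4*z²)
(N(o) + (4293 + 12561)) - 21886 = ((110 + 4*(1/31)²) + (4293 + 12561)) - 21886 = ((110 + 4*(1/961)) + 16854) - 21886 = ((110 + 4/961) + 16854) - 21886 = (105714/961 + 16854) - 21886 = 16302408/961 - 21886 = -4730038/961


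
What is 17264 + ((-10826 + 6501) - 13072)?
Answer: -133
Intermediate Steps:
17264 + ((-10826 + 6501) - 13072) = 17264 + (-4325 - 13072) = 17264 - 17397 = -133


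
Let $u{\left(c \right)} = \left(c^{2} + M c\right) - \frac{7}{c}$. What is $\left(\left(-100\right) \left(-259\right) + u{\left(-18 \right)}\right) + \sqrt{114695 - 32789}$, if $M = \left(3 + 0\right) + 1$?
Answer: $\frac{470743}{18} + \sqrt{81906} \approx 26439.0$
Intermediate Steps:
$M = 4$ ($M = 3 + 1 = 4$)
$u{\left(c \right)} = c^{2} - \frac{7}{c} + 4 c$ ($u{\left(c \right)} = \left(c^{2} + 4 c\right) - \frac{7}{c} = c^{2} - \frac{7}{c} + 4 c$)
$\left(\left(-100\right) \left(-259\right) + u{\left(-18 \right)}\right) + \sqrt{114695 - 32789} = \left(\left(-100\right) \left(-259\right) + \frac{-7 + \left(-18\right)^{2} \left(4 - 18\right)}{-18}\right) + \sqrt{114695 - 32789} = \left(25900 - \frac{-7 + 324 \left(-14\right)}{18}\right) + \sqrt{81906} = \left(25900 - \frac{-7 - 4536}{18}\right) + \sqrt{81906} = \left(25900 - - \frac{4543}{18}\right) + \sqrt{81906} = \left(25900 + \frac{4543}{18}\right) + \sqrt{81906} = \frac{470743}{18} + \sqrt{81906}$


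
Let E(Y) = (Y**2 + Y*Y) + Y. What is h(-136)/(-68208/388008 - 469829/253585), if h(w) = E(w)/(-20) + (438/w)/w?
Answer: 4109836277737059/4524129223072 ≈ 908.43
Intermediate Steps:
E(Y) = Y + 2*Y**2 (E(Y) = (Y**2 + Y**2) + Y = 2*Y**2 + Y = Y + 2*Y**2)
h(w) = 438/w**2 - w*(1 + 2*w)/20 (h(w) = (w*(1 + 2*w))/(-20) + (438/w)/w = (w*(1 + 2*w))*(-1/20) + 438/w**2 = -w*(1 + 2*w)/20 + 438/w**2 = 438/w**2 - w*(1 + 2*w)/20)
h(-136)/(-68208/388008 - 469829/253585) = (438/(-136)**2 - 1/10*(-136)**2 - 1/20*(-136))/(-68208/388008 - 469829/253585) = (438*(1/18496) - 1/10*18496 + 34/5)/(-68208*1/388008 - 469829*1/253585) = (219/9248 - 9248/5 + 34/5)/(-2842/16167 - 469829/253585) = -85209977/(46240*(-8316414013/4099708695)) = -85209977/46240*(-4099708695/8316414013) = 4109836277737059/4524129223072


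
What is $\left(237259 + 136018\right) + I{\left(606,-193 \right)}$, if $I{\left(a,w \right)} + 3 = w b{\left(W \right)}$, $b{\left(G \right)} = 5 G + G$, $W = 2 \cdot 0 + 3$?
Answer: $369800$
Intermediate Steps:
$W = 3$ ($W = 0 + 3 = 3$)
$b{\left(G \right)} = 6 G$
$I{\left(a,w \right)} = -3 + 18 w$ ($I{\left(a,w \right)} = -3 + w 6 \cdot 3 = -3 + w 18 = -3 + 18 w$)
$\left(237259 + 136018\right) + I{\left(606,-193 \right)} = \left(237259 + 136018\right) + \left(-3 + 18 \left(-193\right)\right) = 373277 - 3477 = 369800$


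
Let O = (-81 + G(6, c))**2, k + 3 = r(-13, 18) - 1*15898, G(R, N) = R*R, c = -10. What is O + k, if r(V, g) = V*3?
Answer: -13915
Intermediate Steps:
r(V, g) = 3*V
G(R, N) = R**2
k = -15940 (k = -3 + (3*(-13) - 1*15898) = -3 + (-39 - 15898) = -3 - 15937 = -15940)
O = 2025 (O = (-81 + 6**2)**2 = (-81 + 36)**2 = (-45)**2 = 2025)
O + k = 2025 - 15940 = -13915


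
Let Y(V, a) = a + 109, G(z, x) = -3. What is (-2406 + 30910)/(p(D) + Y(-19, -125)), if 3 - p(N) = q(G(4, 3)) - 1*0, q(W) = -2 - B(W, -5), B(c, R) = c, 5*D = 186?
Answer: -2036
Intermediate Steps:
D = 186/5 (D = (⅕)*186 = 186/5 ≈ 37.200)
Y(V, a) = 109 + a
q(W) = -2 - W
p(N) = 2 (p(N) = 3 - ((-2 - 1*(-3)) - 1*0) = 3 - ((-2 + 3) + 0) = 3 - (1 + 0) = 3 - 1*1 = 3 - 1 = 2)
(-2406 + 30910)/(p(D) + Y(-19, -125)) = (-2406 + 30910)/(2 + (109 - 125)) = 28504/(2 - 16) = 28504/(-14) = 28504*(-1/14) = -2036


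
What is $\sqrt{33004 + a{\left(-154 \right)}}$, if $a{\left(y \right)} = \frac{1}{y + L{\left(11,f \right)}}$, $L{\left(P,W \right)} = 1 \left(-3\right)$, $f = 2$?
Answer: $\frac{\sqrt{813515439}}{157} \approx 181.67$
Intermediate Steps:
$L{\left(P,W \right)} = -3$
$a{\left(y \right)} = \frac{1}{-3 + y}$ ($a{\left(y \right)} = \frac{1}{y - 3} = \frac{1}{-3 + y}$)
$\sqrt{33004 + a{\left(-154 \right)}} = \sqrt{33004 + \frac{1}{-3 - 154}} = \sqrt{33004 + \frac{1}{-157}} = \sqrt{33004 - \frac{1}{157}} = \sqrt{\frac{5181627}{157}} = \frac{\sqrt{813515439}}{157}$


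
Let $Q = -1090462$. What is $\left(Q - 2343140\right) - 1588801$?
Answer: $-5022403$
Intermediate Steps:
$\left(Q - 2343140\right) - 1588801 = \left(-1090462 - 2343140\right) - 1588801 = -3433602 - 1588801 = -5022403$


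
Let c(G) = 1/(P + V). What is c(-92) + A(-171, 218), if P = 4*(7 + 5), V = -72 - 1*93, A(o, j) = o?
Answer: -20008/117 ≈ -171.01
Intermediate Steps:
V = -165 (V = -72 - 93 = -165)
P = 48 (P = 4*12 = 48)
c(G) = -1/117 (c(G) = 1/(48 - 165) = 1/(-117) = -1/117)
c(-92) + A(-171, 218) = -1/117 - 171 = -20008/117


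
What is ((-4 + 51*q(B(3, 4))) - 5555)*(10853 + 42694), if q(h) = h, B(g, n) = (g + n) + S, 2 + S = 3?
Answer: -275820597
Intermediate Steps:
S = 1 (S = -2 + 3 = 1)
B(g, n) = 1 + g + n (B(g, n) = (g + n) + 1 = 1 + g + n)
((-4 + 51*q(B(3, 4))) - 5555)*(10853 + 42694) = ((-4 + 51*(1 + 3 + 4)) - 5555)*(10853 + 42694) = ((-4 + 51*8) - 5555)*53547 = ((-4 + 408) - 5555)*53547 = (404 - 5555)*53547 = -5151*53547 = -275820597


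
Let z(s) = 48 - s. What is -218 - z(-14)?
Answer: -280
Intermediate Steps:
-218 - z(-14) = -218 - (48 - 1*(-14)) = -218 - (48 + 14) = -218 - 1*62 = -218 - 62 = -280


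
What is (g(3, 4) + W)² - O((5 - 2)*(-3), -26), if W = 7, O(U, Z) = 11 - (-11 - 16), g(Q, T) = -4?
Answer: -29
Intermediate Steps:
O(U, Z) = 38 (O(U, Z) = 11 - 1*(-27) = 11 + 27 = 38)
(g(3, 4) + W)² - O((5 - 2)*(-3), -26) = (-4 + 7)² - 1*38 = 3² - 38 = 9 - 38 = -29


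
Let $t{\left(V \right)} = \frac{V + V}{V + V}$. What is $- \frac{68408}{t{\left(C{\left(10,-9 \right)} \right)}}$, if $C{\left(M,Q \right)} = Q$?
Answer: $-68408$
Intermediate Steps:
$t{\left(V \right)} = 1$ ($t{\left(V \right)} = \frac{2 V}{2 V} = 2 V \frac{1}{2 V} = 1$)
$- \frac{68408}{t{\left(C{\left(10,-9 \right)} \right)}} = - \frac{68408}{1} = \left(-68408\right) 1 = -68408$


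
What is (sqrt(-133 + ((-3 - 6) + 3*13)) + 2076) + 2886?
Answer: 4962 + I*sqrt(103) ≈ 4962.0 + 10.149*I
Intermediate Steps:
(sqrt(-133 + ((-3 - 6) + 3*13)) + 2076) + 2886 = (sqrt(-133 + (-9 + 39)) + 2076) + 2886 = (sqrt(-133 + 30) + 2076) + 2886 = (sqrt(-103) + 2076) + 2886 = (I*sqrt(103) + 2076) + 2886 = (2076 + I*sqrt(103)) + 2886 = 4962 + I*sqrt(103)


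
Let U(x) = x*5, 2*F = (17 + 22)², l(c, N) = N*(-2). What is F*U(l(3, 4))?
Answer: -30420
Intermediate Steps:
l(c, N) = -2*N
F = 1521/2 (F = (17 + 22)²/2 = (½)*39² = (½)*1521 = 1521/2 ≈ 760.50)
U(x) = 5*x
F*U(l(3, 4)) = 1521*(5*(-2*4))/2 = 1521*(5*(-8))/2 = (1521/2)*(-40) = -30420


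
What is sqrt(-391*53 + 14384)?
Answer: I*sqrt(6339) ≈ 79.618*I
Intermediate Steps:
sqrt(-391*53 + 14384) = sqrt(-20723 + 14384) = sqrt(-6339) = I*sqrt(6339)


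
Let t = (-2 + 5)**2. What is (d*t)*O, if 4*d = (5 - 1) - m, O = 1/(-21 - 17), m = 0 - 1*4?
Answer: -9/19 ≈ -0.47368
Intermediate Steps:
m = -4 (m = 0 - 4 = -4)
O = -1/38 (O = 1/(-38) = -1/38 ≈ -0.026316)
t = 9 (t = 3**2 = 9)
d = 2 (d = ((5 - 1) - 1*(-4))/4 = (4 + 4)/4 = (1/4)*8 = 2)
(d*t)*O = (2*9)*(-1/38) = 18*(-1/38) = -9/19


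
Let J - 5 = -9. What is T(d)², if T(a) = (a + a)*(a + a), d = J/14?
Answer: 256/2401 ≈ 0.10662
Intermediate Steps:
J = -4 (J = 5 - 9 = -4)
d = -2/7 (d = -4/14 = -4*1/14 = -2/7 ≈ -0.28571)
T(a) = 4*a² (T(a) = (2*a)*(2*a) = 4*a²)
T(d)² = (4*(-2/7)²)² = (4*(4/49))² = (16/49)² = 256/2401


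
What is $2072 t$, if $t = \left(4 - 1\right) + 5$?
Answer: $16576$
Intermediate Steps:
$t = 8$ ($t = 3 + 5 = 8$)
$2072 t = 2072 \cdot 8 = 16576$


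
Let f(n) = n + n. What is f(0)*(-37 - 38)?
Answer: 0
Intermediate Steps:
f(n) = 2*n
f(0)*(-37 - 38) = (2*0)*(-37 - 38) = 0*(-75) = 0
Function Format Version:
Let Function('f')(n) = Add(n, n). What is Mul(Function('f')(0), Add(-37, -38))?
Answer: 0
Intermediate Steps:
Function('f')(n) = Mul(2, n)
Mul(Function('f')(0), Add(-37, -38)) = Mul(Mul(2, 0), Add(-37, -38)) = Mul(0, -75) = 0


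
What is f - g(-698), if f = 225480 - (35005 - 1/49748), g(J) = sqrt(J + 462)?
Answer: 9475750301/49748 - 2*I*sqrt(59) ≈ 1.9048e+5 - 15.362*I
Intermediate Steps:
g(J) = sqrt(462 + J)
f = 9475750301/49748 (f = 225480 - (35005 - 1*1/49748) = 225480 - (35005 - 1/49748) = 225480 - 1*1741428739/49748 = 225480 - 1741428739/49748 = 9475750301/49748 ≈ 1.9048e+5)
f - g(-698) = 9475750301/49748 - sqrt(462 - 698) = 9475750301/49748 - sqrt(-236) = 9475750301/49748 - 2*I*sqrt(59)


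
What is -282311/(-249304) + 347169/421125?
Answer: 68479613417/34996049000 ≈ 1.9568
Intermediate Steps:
-282311/(-249304) + 347169/421125 = -282311*(-1/249304) + 347169*(1/421125) = 282311/249304 + 115723/140375 = 68479613417/34996049000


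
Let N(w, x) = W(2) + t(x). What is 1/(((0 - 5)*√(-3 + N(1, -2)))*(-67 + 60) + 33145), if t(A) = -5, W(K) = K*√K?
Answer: 1/(33145 + 35*I*√(8 - 2*√2)) ≈ 3.017e-5 - 7.245e-8*I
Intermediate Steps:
W(K) = K^(3/2)
N(w, x) = -5 + 2*√2 (N(w, x) = 2^(3/2) - 5 = 2*√2 - 5 = -5 + 2*√2)
1/(((0 - 5)*√(-3 + N(1, -2)))*(-67 + 60) + 33145) = 1/(((0 - 5)*√(-3 + (-5 + 2*√2)))*(-67 + 60) + 33145) = 1/(-5*√(-8 + 2*√2)*(-7) + 33145) = 1/(35*√(-8 + 2*√2) + 33145) = 1/(33145 + 35*√(-8 + 2*√2))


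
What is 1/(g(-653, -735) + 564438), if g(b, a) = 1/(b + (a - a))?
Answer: 653/368578013 ≈ 1.7717e-6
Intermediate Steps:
g(b, a) = 1/b (g(b, a) = 1/(b + 0) = 1/b)
1/(g(-653, -735) + 564438) = 1/(1/(-653) + 564438) = 1/(-1/653 + 564438) = 1/(368578013/653) = 653/368578013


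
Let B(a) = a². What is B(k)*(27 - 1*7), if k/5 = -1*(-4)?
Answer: 8000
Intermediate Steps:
k = 20 (k = 5*(-1*(-4)) = 5*4 = 20)
B(k)*(27 - 1*7) = 20²*(27 - 1*7) = 400*(27 - 7) = 400*20 = 8000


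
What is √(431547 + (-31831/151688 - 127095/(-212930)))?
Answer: √1125497821333057932368746/1614946292 ≈ 656.92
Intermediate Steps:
√(431547 + (-31831/151688 - 127095/(-212930))) = √(431547 + (-31831*1/151688 - 127095*(-1/212930))) = √(431547 + (-31831/151688 + 25419/42586)) = √(431547 + 1250101153/3229892584) = √(1393851705048601/3229892584) = √1125497821333057932368746/1614946292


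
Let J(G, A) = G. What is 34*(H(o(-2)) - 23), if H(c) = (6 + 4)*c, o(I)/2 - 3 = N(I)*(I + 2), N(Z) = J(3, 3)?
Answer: 1258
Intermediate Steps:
N(Z) = 3
o(I) = 18 + 6*I (o(I) = 6 + 2*(3*(I + 2)) = 6 + 2*(3*(2 + I)) = 6 + 2*(6 + 3*I) = 6 + (12 + 6*I) = 18 + 6*I)
H(c) = 10*c
34*(H(o(-2)) - 23) = 34*(10*(18 + 6*(-2)) - 23) = 34*(10*(18 - 12) - 23) = 34*(10*6 - 23) = 34*(60 - 23) = 34*37 = 1258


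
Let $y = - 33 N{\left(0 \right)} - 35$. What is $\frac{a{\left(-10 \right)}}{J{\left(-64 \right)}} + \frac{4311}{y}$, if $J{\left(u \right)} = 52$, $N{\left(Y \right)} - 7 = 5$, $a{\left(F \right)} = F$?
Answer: $- \frac{114241}{11206} \approx -10.195$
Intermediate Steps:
$N{\left(Y \right)} = 12$ ($N{\left(Y \right)} = 7 + 5 = 12$)
$y = -431$ ($y = \left(-33\right) 12 - 35 = -396 - 35 = -431$)
$\frac{a{\left(-10 \right)}}{J{\left(-64 \right)}} + \frac{4311}{y} = - \frac{10}{52} + \frac{4311}{-431} = \left(-10\right) \frac{1}{52} + 4311 \left(- \frac{1}{431}\right) = - \frac{5}{26} - \frac{4311}{431} = - \frac{114241}{11206}$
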